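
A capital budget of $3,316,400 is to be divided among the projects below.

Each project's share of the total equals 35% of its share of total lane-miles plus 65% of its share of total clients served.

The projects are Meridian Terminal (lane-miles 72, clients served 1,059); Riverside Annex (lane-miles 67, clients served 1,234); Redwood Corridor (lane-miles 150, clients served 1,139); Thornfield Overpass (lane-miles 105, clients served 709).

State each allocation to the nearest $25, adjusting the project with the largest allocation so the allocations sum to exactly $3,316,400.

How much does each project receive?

Lane-miles total 394; clients served total 4,141.
Composite weights (35% lane-miles + 65% clients served): Meridian Terminal 0.2302; Riverside Annex 0.2532; Redwood Corridor 0.3120; Thornfield Overpass 0.2046.
Unrounded shares: Meridian Terminal 763,393.34; Riverside Annex 839,762.03; Redwood Corridor 1,034,829.72; Thornfield Overpass 678,414.91.
After rounding ($25): Meridian Terminal $763,400; Riverside Annex $839,750; Redwood Corridor $1,034,825; Thornfield Overpass $678,425. Sum = $3,316,400.
No rounding difference to absorb.

Meridian Terminal: $763,400; Riverside Annex: $839,750; Redwood Corridor: $1,034,825; Thornfield Overpass: $678,425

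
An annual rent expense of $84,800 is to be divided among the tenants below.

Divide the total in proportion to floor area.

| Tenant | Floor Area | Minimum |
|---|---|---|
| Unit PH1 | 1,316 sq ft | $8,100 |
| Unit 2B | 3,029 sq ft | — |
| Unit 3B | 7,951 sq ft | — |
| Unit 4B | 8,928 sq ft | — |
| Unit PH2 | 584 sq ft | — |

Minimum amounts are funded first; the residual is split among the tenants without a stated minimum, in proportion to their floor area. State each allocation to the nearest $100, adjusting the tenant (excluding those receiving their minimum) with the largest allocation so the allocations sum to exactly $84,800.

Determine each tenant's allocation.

Unit PH1: $8,100 · Unit 2B: $11,300 · Unit 3B: $29,800 · Unit 4B: $33,400 · Unit PH2: $2,200

Fund the minimums — Unit PH1 $8,100. Remaining pool $76,700.
Remaining pool split over remaining floor area 20,492: Unit 2B 11,337.32 → $11,300; Unit 3B 29,759.99 → $29,800; Unit 4B 33,416.83 → $33,400; Unit PH2 2,185.87 → $2,200.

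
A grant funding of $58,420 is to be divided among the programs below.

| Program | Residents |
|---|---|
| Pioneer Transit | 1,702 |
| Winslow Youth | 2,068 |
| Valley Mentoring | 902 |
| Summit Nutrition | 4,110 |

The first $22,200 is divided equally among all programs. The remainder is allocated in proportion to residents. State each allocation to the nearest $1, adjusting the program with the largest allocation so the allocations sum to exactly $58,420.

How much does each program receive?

Pioneer Transit: $12,570 | Winslow Youth: $14,079 | Valley Mentoring: $9,270 | Summit Nutrition: $22,501

$22,200 shared equally gives $5,550 per program.
Remainder $36,220 by residents (total 8,782): Pioneer Transit 7,019.64 → $7,020; Winslow Youth 8,529.15 → $8,529; Valley Mentoring 3,720.16 → $3,720; Summit Nutrition 16,951.06 → $16,951.
Totals: Pioneer Transit $5,550 + $7,020 = $12,570; Winslow Youth $5,550 + $8,529 = $14,079; Valley Mentoring $5,550 + $3,720 = $9,270; Summit Nutrition $5,550 + $16,951 = $22,501.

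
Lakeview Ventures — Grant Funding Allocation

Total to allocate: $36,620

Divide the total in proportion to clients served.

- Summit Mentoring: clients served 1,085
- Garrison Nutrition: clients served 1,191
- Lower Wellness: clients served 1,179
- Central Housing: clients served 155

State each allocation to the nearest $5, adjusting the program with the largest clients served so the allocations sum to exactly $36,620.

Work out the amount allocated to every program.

Summit Mentoring: $11,005 | Garrison Nutrition: $12,085 | Lower Wellness: $11,960 | Central Housing: $1,570

Clients served total: 1,085 + 1,191 + 1,179 + 155 = 3,610.
Proportional shares: Summit Mentoring 11,006.29; Garrison Nutrition 12,081.56; Lower Wellness 11,959.83; Central Housing 1,572.33.
After rounding ($5): Summit Mentoring $11,005; Garrison Nutrition $12,080; Lower Wellness $11,960; Central Housing $1,570. Sum = $36,615.
Difference $36,620 − $36,615 = +$5 applied to largest clients served (Garrison Nutrition): Garrison Nutrition becomes $12,085.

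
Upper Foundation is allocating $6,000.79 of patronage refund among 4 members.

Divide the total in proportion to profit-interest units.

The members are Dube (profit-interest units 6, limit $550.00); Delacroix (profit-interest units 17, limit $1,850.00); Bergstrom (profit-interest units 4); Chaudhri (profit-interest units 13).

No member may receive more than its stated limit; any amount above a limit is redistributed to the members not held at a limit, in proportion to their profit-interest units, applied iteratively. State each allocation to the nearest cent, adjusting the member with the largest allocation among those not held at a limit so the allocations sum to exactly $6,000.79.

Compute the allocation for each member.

Combined profit-interest units = 40.
Unconstrained shares: Dube 900.1185; Delacroix 2,550.3358; Bergstrom 600.0790; Chaudhri 1,950.2568.
Capped: Dube ($550.00), Delacroix ($1,850.00); balance $3,600.79 reallocated over remaining profit-interest units 17.
Shares after redistribution: Bergstrom 847.2447 → $847.24; Chaudhri 2,753.5453 → $2,753.55.

Dube: $550.00; Delacroix: $1,850.00; Bergstrom: $847.24; Chaudhri: $2,753.55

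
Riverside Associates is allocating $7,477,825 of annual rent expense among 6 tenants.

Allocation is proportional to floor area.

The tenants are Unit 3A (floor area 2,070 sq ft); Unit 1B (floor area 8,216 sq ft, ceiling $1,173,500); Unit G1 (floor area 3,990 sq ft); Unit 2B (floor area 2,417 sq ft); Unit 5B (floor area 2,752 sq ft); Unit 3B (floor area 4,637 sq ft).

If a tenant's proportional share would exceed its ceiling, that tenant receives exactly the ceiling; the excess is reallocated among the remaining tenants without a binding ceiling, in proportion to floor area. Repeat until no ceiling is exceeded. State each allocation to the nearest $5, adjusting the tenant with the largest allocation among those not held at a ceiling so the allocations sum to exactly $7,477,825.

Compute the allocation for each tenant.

Unit 3A: $822,510 | Unit 1B: $1,173,500 | Unit G1: $1,585,420 | Unit 2B: $960,390 | Unit 5B: $1,093,500 | Unit 3B: $1,842,505

Floor area total: 24,082.
Pro-rata shares before constraints: Unit 3A 642,766.29; Unit 1B 2,551,192.19; Unit G1 1,238,955.31; Unit 2B 750,515.03; Unit 5B 854,537.60; Unit 3B 1,439,858.59.
Capped: Unit 1B ($1,173,500); balance $6,304,325 reallocated over remaining floor area 15,866.
Shares after redistribution: Unit 3A 822,510.57 → $822,510; Unit G1 1,585,418.93 → $1,585,420; Unit 2B 960,390.36 → $960,390; Unit 5B 1,093,501.98 → $1,093,500; Unit 3B 1,842,503.15 → $1,842,505.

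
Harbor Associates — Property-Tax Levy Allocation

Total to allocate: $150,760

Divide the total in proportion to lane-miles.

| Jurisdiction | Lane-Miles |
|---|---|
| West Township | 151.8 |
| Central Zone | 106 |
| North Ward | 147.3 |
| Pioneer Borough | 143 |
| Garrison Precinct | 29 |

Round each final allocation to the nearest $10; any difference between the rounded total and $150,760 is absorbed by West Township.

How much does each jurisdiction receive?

Combined lane-miles = 577.1.
Pro-rata amounts: West Township 151.8/577.1 × $150,760 = 39,655.81; Central Zone 106/577.1 × $150,760 = 27,691.15; North Ward 147.3/577.1 × $150,760 = 38,480.24; Pioneer Borough 143/577.1 × $150,760 = 37,356.92; Garrison Precinct 29/577.1 × $150,760 = 7,575.88.
After rounding ($10): West Township $39,660; Central Zone $27,690; North Ward $38,480; Pioneer Borough $37,360; Garrison Precinct $7,580. Sum = $150,770.
Difference $150,760 − $150,770 = −$10 applied to West Township: West Township becomes $39,650.

West Township: $39,650 | Central Zone: $27,690 | North Ward: $38,480 | Pioneer Borough: $37,360 | Garrison Precinct: $7,580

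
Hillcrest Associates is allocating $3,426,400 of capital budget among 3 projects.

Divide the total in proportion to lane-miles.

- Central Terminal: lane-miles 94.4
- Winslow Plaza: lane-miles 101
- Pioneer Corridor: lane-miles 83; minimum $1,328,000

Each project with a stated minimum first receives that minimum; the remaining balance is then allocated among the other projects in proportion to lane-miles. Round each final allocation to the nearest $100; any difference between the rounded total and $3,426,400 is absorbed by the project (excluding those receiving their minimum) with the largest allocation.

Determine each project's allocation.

Central Terminal: $1,013,800 | Winslow Plaza: $1,084,600 | Pioneer Corridor: $1,328,000

Fund the minimums — Pioneer Corridor $1,328,000. Remaining pool $2,098,400.
Remaining pool split over remaining lane-miles 195.4: Central Terminal 1,013,761.31 → $1,013,800; Winslow Plaza 1,084,638.69 → $1,084,600.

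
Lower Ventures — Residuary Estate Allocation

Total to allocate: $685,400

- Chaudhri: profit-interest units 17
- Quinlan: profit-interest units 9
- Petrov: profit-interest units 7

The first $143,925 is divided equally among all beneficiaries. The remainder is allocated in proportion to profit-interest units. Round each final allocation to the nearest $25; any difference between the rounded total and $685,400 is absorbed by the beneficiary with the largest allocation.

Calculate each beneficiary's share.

Chaudhri: $326,925 | Quinlan: $195,650 | Petrov: $162,825

Equal tier: $143,925 ÷ 3 = $47,975 apiece.
Remainder $541,475 by profit-interest units (total 33): Chaudhri 278,941.67 → $278,950; Quinlan 147,675.00 → $147,675; Petrov 114,858.33 → $114,850.
Totals: Chaudhri $47,975 + $278,950 = $326,925; Quinlan $47,975 + $147,675 = $195,650; Petrov $47,975 + $114,850 = $162,825.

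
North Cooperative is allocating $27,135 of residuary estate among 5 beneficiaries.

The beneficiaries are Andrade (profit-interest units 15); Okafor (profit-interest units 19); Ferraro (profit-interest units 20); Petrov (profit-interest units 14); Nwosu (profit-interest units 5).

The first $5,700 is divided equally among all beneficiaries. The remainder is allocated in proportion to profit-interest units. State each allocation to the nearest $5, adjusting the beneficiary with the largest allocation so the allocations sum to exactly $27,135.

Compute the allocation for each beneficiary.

Andrade: $5,545 | Okafor: $6,720 | Ferraro: $7,010 | Petrov: $5,250 | Nwosu: $2,610

$5,700 shared equally gives $1,140 per beneficiary.
Remainder $21,435 by profit-interest units (total 73): Andrade 4,404.45 → $4,405; Okafor 5,578.97 → $5,580; Ferraro 5,872.60 → $5,875; Petrov 4,110.82 → $4,110; Nwosu 1,468.15 → $1,470.
Rounding difference −$5 on remainder applied to Ferraro.
Totals: Andrade $1,140 + $4,405 = $5,545; Okafor $1,140 + $5,580 = $6,720; Ferraro $1,140 + $5,870 = $7,010; Petrov $1,140 + $4,110 = $5,250; Nwosu $1,140 + $1,470 = $2,610.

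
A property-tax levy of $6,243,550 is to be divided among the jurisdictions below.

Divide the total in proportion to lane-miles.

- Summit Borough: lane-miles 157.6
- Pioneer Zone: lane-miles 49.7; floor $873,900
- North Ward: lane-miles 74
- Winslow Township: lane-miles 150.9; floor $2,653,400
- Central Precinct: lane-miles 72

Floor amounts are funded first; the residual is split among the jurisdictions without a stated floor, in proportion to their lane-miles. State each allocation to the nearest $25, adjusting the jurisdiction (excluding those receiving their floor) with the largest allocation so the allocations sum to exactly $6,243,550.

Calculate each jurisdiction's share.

Summit Borough: $1,410,000; Pioneer Zone: $873,900; North Ward: $662,075; Winslow Township: $2,653,400; Central Precinct: $644,175

Minimums first: Pioneer Zone $873,900; Winslow Township $2,653,400. Balance $2,716,250.
Balance split over remaining lane-miles 303.6: Summit Borough 1,410,016.47 → $1,410,025; North Ward 662,063.57 → $662,075; Central Precinct 644,169.96 → $644,175.
Rounding difference −$25 applied to Summit Borough → $1,410,000.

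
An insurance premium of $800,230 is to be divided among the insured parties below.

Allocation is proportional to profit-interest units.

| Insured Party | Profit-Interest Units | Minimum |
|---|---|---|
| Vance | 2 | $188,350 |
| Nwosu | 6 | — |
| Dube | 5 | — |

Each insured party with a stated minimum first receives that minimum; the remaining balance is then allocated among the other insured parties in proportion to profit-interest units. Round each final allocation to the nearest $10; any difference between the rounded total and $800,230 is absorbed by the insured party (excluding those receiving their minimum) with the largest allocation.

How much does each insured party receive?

Vance: $188,350; Nwosu: $333,750; Dube: $278,130

Guaranteed amounts: Vance $188,350. Balance $611,880.
Balance split over remaining profit-interest units 11: Nwosu 333,752.73 → $333,750; Dube 278,127.27 → $278,130.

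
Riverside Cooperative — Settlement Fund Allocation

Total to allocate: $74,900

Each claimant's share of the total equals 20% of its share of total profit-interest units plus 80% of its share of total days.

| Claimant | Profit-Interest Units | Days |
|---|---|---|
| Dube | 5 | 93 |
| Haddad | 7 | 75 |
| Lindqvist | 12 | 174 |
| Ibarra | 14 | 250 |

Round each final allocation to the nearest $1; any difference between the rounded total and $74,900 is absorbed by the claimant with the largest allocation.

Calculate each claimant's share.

Profit-interest units total 38; days total 592.
Composite weights (20% profit-interest units + 80% days): Dube 0.1520; Haddad 0.1382; Lindqvist 0.2983; Ibarra 0.4115.
Raw shares: Dube 11,384.16; Haddad 10,350.69; Lindqvist 22,342.15; Ibarra 30,823.00.
Rounded to nearest $1: Dube $11,384; Haddad $10,351; Lindqvist $22,342; Ibarra $30,823. Sum = $74,900.
Sum already equals the total — no adjustment.

Dube: $11,384 · Haddad: $10,351 · Lindqvist: $22,342 · Ibarra: $30,823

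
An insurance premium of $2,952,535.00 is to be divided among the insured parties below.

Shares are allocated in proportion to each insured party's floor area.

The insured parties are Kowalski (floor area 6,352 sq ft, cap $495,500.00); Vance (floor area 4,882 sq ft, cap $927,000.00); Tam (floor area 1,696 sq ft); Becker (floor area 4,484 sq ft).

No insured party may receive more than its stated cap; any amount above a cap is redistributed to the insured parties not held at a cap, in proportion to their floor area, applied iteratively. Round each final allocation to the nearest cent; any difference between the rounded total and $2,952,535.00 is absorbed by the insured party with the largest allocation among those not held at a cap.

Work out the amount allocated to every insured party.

Kowalski: $495,500.00 · Vance: $927,000.00 · Tam: $419,893.10 · Becker: $1,110,141.90

Floor area total: 17,414.
Pro-rata shares before constraints: Kowalski 1,076,978.4266; Vance 827,740.6610; Tam 287,555.9527; Becker 760,259.9598.
Cap binds for Kowalski ($495,500.00); balance $2,457,035.00 reallocated over remaining floor area 11,062.
Cap binds for Vance ($927,000.00); balance $1,530,035.00 reallocated over remaining floor area 6,180.
Shares after redistribution: Tam 419,893.1003 → $419,893.10; Becker 1,110,141.8997 → $1,110,141.90.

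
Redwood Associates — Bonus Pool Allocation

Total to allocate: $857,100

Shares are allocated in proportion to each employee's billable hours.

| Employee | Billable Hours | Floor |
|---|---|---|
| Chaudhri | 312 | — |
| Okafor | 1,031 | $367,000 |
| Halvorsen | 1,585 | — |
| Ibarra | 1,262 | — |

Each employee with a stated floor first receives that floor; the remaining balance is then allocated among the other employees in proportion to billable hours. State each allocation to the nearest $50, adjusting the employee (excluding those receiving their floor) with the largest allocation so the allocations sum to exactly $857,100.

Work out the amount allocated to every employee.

Chaudhri: $48,400 | Okafor: $367,000 | Halvorsen: $245,900 | Ibarra: $195,800

Guaranteed amounts: Okafor $367,000. Remaining pool $490,100.
Remaining pool split over remaining billable hours 3,159: Chaudhri 48,404.94 → $48,400; Halvorsen 245,903.29 → $245,900; Ibarra 195,791.77 → $195,800.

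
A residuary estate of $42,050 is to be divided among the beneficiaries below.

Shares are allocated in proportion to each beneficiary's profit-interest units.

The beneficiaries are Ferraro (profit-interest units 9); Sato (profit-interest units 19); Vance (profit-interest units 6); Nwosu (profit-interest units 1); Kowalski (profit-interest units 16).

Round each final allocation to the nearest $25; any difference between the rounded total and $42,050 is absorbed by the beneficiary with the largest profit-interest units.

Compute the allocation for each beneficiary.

Ferraro: $7,425; Sato: $15,650; Vance: $4,950; Nwosu: $825; Kowalski: $13,200

Combined profit-interest units = 9 + 19 + 6 + 1 + 16 = 51.
Unrounded shares: Ferraro 7,420.59; Sato 15,665.69; Vance 4,947.06; Nwosu 824.51; Kowalski 13,192.16.
Rounded to nearest $25: Ferraro $7,425; Sato $15,675; Vance $4,950; Nwosu $825; Kowalski $13,200. Sum = $42,075.
Difference $42,050 − $42,075 = −$25 applied to largest profit-interest units (Sato): Sato becomes $15,650.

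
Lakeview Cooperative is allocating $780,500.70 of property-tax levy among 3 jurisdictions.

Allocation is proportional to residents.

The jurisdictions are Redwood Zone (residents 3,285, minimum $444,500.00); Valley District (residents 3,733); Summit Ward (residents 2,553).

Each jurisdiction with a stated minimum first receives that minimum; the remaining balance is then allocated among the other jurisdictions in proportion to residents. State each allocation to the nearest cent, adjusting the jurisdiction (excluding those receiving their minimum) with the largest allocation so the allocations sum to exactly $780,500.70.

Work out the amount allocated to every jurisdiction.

Redwood Zone: $444,500.00; Valley District: $199,537.16; Summit Ward: $136,463.54

Guaranteed amounts: Redwood Zone $444,500.00. Balance $336,000.70.
Balance split over remaining residents 6,286: Valley District 199,537.1640 → $199,537.16; Summit Ward 136,463.5360 → $136,463.54.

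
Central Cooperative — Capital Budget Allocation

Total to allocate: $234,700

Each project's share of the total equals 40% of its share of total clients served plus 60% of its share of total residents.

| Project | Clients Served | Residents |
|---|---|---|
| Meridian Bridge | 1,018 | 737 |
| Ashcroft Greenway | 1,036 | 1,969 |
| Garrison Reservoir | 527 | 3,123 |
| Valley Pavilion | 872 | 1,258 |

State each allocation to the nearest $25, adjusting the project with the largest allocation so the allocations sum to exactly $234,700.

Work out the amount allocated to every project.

Clients served total 3,453; residents total 7,087.
Composite weights (40% clients served + 60% residents): Meridian Bridge 0.1803; Ashcroft Greenway 0.2867; Garrison Reservoir 0.3254; Valley Pavilion 0.2075.
Raw shares: Meridian Bridge 42,321.66; Ashcroft Greenway 67,291.11; Garrison Reservoir 76,382.64; Valley Pavilion 48,704.59.
At nearest $25: Meridian Bridge $42,325; Ashcroft Greenway $67,300; Garrison Reservoir $76,375; Valley Pavilion $48,700. Sum = $234,700.
Sum already equals the total — no adjustment.

Meridian Bridge: $42,325 | Ashcroft Greenway: $67,300 | Garrison Reservoir: $76,375 | Valley Pavilion: $48,700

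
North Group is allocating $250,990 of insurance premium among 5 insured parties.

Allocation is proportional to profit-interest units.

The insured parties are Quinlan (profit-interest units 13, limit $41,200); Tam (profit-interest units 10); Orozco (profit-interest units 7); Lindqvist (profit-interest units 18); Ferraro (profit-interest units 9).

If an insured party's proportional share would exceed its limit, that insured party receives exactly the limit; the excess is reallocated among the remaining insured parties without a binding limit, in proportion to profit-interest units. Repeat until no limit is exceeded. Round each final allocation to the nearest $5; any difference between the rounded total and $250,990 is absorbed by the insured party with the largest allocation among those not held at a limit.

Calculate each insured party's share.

Sum of profit-interest units: 57.
Unconstrained shares: Quinlan 57,243.33; Tam 44,033.33; Orozco 30,823.33; Lindqvist 79,260.00; Ferraro 39,630.00.
Capped: Quinlan ($41,200); remaining pool $209,790 reallocated over remaining profit-interest units 44.
Remaining shares: Tam 47,679.55 → $47,680; Orozco 33,375.68 → $33,375; Lindqvist 85,823.18 → $85,825; Ferraro 42,911.59 → $42,910.

Quinlan: $41,200; Tam: $47,680; Orozco: $33,375; Lindqvist: $85,825; Ferraro: $42,910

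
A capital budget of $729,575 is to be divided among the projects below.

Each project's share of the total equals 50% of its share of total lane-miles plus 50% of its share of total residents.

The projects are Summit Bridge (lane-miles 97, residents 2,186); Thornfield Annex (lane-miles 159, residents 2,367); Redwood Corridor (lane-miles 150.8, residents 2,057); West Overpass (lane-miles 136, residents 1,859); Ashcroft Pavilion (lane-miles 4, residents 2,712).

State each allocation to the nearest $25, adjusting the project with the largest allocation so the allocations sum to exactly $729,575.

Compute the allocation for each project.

Summit Bridge: $136,025; Thornfield Annex: $183,300; Redwood Corridor: $167,725; West Overpass: $151,375; Ashcroft Pavilion: $91,150

Lane-miles total 546.8; residents total 11,181.
Combined weights (50% lane-miles + 50% residents): Summit Bridge 0.1865; Thornfield Annex 0.2512; Redwood Corridor 0.2299; West Overpass 0.2075; Ashcroft Pavilion 0.1249.
Pro-rata amounts: Summit Bridge 136,031.45; Thornfield Annex 183,298.84; Redwood Corridor 167,714.41; West Overpass 151,380.98; Ashcroft Pavilion 91,149.31.
At nearest $25: Summit Bridge $136,025; Thornfield Annex $183,300; Redwood Corridor $167,725; West Overpass $151,375; Ashcroft Pavilion $91,150. Sum = $729,575.
No rounding difference to absorb.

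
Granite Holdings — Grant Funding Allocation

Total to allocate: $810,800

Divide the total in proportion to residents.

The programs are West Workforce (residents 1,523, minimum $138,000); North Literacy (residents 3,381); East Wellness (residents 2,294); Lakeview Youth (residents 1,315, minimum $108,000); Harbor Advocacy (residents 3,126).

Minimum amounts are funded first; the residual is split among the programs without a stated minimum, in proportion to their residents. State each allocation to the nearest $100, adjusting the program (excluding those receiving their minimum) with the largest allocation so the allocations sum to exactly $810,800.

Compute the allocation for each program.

West Workforce: $138,000 | North Literacy: $217,000 | East Wellness: $147,200 | Lakeview Youth: $108,000 | Harbor Advocacy: $200,600

Minimums first: West Workforce $138,000; Lakeview Youth $108,000. Residual $564,800.
Residual split over remaining residents 8,801: North Literacy 216,974.07 → $217,000; East Wellness 147,216.36 → $147,200; Harbor Advocacy 200,609.57 → $200,600.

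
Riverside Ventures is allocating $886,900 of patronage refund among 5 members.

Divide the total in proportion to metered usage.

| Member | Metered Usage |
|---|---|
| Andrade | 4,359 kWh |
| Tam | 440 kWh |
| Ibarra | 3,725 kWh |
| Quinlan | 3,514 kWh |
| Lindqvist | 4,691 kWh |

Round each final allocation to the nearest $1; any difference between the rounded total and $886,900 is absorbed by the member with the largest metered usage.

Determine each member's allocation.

Andrade: $231,096; Tam: $23,327; Ibarra: $197,484; Quinlan: $186,297; Lindqvist: $248,696

Sum of metered usage: 16,729.
Proportional shares: Andrade 4,359/16,729 × $886,900 = 231,095.53; Tam 440/16,729 × $886,900 = 23,326.92; Ibarra 3,725/16,729 × $886,900 = 197,483.56; Quinlan 3,514/16,729 × $886,900 = 186,297.24; Lindqvist 4,691/16,729 × $886,900 = 248,696.75.
Rounded to nearest $1: Andrade $231,096; Tam $23,327; Ibarra $197,484; Quinlan $186,297; Lindqvist $248,697. Sum = $886,901.
Difference $886,900 − $886,901 = −$1 applied to largest metered usage (Lindqvist): Lindqvist becomes $248,696.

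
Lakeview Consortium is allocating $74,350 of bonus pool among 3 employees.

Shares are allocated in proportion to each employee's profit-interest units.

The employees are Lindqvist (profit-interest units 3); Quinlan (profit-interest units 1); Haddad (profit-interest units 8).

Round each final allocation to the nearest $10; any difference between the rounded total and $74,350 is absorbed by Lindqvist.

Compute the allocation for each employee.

Lindqvist: $18,580; Quinlan: $6,200; Haddad: $49,570

Total profit-interest units = 12.
Unrounded shares: Lindqvist 3/12 × $74,350 = 18,587.50; Quinlan 1/12 × $74,350 = 6,195.83; Haddad 8/12 × $74,350 = 49,566.67.
At nearest $10: Lindqvist $18,590; Quinlan $6,200; Haddad $49,570. Sum = $74,360.
Difference $74,350 − $74,360 = −$10 applied to Lindqvist: Lindqvist becomes $18,580.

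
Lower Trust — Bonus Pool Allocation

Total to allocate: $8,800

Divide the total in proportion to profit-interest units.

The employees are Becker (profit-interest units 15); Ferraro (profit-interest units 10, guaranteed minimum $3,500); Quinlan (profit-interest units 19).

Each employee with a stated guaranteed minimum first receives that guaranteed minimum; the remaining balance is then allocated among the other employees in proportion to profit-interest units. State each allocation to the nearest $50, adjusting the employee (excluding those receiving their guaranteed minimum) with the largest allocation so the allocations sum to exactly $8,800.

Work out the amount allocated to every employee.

Becker: $2,350 | Ferraro: $3,500 | Quinlan: $2,950

Fund the minimums — Ferraro $3,500. Residual $5,300.
Residual split over remaining profit-interest units 34: Becker 2,338.24 → $2,350; Quinlan 2,961.76 → $2,950.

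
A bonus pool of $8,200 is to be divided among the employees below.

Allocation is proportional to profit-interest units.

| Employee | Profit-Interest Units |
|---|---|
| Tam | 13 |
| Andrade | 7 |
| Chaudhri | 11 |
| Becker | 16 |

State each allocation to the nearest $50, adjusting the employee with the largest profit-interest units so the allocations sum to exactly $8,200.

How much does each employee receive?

Tam: $2,250 · Andrade: $1,200 · Chaudhri: $1,900 · Becker: $2,850

Combined profit-interest units = 47.
Raw shares: Tam 13/47 × $8,200 = 2,268.09; Andrade 7/47 × $8,200 = 1,221.28; Chaudhri 11/47 × $8,200 = 1,919.15; Becker 16/47 × $8,200 = 2,791.49.
At nearest $50: Tam $2,250; Andrade $1,200; Chaudhri $1,900; Becker $2,800. Sum = $8,150.
Difference $8,200 − $8,150 = +$50 applied to largest profit-interest units (Becker): Becker becomes $2,850.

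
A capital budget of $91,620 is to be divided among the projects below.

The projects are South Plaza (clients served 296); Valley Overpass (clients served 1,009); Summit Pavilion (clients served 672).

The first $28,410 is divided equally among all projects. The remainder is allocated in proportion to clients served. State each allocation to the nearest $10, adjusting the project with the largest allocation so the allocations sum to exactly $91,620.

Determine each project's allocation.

Equal tier: $28,410 ÷ 3 = $9,470 apiece.
Remainder $63,210 by clients served (total 1,977): South Plaza 9,463.92 → $9,460; Valley Overpass 32,260.44 → $32,260; Summit Pavilion 21,485.64 → $21,490.
Totals: South Plaza $9,470 + $9,460 = $18,930; Valley Overpass $9,470 + $32,260 = $41,730; Summit Pavilion $9,470 + $21,490 = $30,960.

South Plaza: $18,930 | Valley Overpass: $41,730 | Summit Pavilion: $30,960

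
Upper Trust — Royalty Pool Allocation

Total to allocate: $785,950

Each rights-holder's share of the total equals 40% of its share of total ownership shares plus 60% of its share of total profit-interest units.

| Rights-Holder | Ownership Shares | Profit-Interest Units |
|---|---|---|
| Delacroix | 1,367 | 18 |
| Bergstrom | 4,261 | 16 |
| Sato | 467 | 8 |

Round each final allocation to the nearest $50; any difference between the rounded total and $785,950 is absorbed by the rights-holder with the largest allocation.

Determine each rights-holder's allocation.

Totals — ownership shares 6,095, profit-interest units 42.
Blended shares (40% ownership shares + 60% profit-interest units): Delacroix 0.3469; Bergstrom 0.5082; Sato 0.1449.
Raw shares: Delacroix 272,611.27; Bergstrom 399,428.02; Sato 113,910.71.
After rounding ($50): Delacroix $272,600; Bergstrom $399,450; Sato $113,900. Sum = $785,950.
Rounded total matches; no reconciliation needed.

Delacroix: $272,600 · Bergstrom: $399,450 · Sato: $113,900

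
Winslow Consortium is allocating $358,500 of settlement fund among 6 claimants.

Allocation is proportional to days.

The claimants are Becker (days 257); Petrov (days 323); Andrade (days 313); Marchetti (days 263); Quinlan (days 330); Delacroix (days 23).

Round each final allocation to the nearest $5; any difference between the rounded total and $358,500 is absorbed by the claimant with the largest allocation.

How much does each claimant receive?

Becker: $61,055 · Petrov: $76,735 · Andrade: $74,360 · Marchetti: $62,480 · Quinlan: $78,405 · Delacroix: $5,465

Combined days = 1,509.
Raw shares: Becker 257/1,509 × $358,500 = 61,056.66; Petrov 323/1,509 × $358,500 = 76,736.58; Andrade 313/1,509 × $358,500 = 74,360.83; Marchetti 263/1,509 × $358,500 = 62,482.11; Quinlan 330/1,509 × $358,500 = 78,399.60; Delacroix 23/1,509 × $358,500 = 5,464.21.
At nearest $5: Becker $61,055; Petrov $76,735; Andrade $74,360; Marchetti $62,480; Quinlan $78,400; Delacroix $5,465. Sum = $358,495.
Difference $358,500 − $358,495 = +$5 applied to largest allocation (Quinlan): Quinlan becomes $78,405.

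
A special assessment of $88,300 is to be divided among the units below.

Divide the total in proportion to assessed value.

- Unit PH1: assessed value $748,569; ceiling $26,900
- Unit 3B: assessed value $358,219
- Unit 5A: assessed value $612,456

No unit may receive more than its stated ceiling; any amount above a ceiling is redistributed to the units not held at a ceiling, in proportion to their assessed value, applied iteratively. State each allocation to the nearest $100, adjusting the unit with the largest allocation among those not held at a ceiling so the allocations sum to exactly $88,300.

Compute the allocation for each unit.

Assessed value total: 1,719,244.
Proportional shares (ignoring caps): Unit PH1 38,446.34; Unit 3B 18,398.05; Unit 5A 31,455.61.
Held at cap: Unit PH1 ($26,900); remaining pool $61,400 reallocated over remaining assessed value 970,675.
Shares after redistribution: Unit 3B 22,659.13 → $22,700; Unit 5A 38,740.87 → $38,700.

Unit PH1: $26,900; Unit 3B: $22,700; Unit 5A: $38,700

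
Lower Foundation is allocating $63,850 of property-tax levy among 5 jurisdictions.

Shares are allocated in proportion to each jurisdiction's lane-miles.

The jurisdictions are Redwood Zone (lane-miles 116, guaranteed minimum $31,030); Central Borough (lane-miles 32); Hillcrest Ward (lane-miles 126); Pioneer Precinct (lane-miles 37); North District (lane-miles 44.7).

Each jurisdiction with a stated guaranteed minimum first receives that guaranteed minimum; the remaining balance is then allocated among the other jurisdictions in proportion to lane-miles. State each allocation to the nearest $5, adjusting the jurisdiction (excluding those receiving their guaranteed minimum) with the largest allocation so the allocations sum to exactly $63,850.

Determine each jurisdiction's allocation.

Redwood Zone: $31,030; Central Borough: $4,380; Hillcrest Ward: $17,255; Pioneer Precinct: $5,065; North District: $6,120

Minimums first: Redwood Zone $31,030. Balance $32,820.
Balance split over remaining lane-miles 239.7: Central Borough 4,381.48 → $4,380; Hillcrest Ward 17,252.07 → $17,250; Pioneer Precinct 5,066.08 → $5,065; North District 6,120.38 → $6,120.
Rounding difference +$5 applied to Hillcrest Ward → $17,255.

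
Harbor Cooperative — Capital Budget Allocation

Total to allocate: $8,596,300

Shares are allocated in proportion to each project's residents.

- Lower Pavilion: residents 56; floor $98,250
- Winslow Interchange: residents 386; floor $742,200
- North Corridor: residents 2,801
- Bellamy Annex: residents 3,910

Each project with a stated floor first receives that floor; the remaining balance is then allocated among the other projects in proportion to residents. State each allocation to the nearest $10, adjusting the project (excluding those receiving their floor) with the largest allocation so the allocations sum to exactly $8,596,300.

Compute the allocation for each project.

Minimums first: Lower Pavilion $98,250; Winslow Interchange $742,200. Residual $7,755,850.
Residual split over remaining residents 6,711: North Corridor 3,237,093.70 → $3,237,090; Bellamy Annex 4,518,756.30 → $4,518,760.

Lower Pavilion: $98,250 | Winslow Interchange: $742,200 | North Corridor: $3,237,090 | Bellamy Annex: $4,518,760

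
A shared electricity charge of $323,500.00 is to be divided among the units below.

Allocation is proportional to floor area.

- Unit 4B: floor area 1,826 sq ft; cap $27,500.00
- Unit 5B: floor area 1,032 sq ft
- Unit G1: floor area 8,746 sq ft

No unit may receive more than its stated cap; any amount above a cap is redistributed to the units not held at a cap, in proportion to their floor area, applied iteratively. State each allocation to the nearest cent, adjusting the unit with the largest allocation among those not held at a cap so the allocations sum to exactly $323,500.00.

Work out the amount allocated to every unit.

Total floor area = 11,604.
Unconstrained shares: Unit 4B 50,905.8083; Unit 5B 28,770.4240; Unit G1 243,823.7677.
Capped: Unit 4B ($27,500.00); balance $296,000.00 reallocated over remaining floor area 9,778.
Remaining shares: Unit 5B 31,240.7445 → $31,240.74; Unit G1 264,759.2555 → $264,759.26.

Unit 4B: $27,500.00; Unit 5B: $31,240.74; Unit G1: $264,759.26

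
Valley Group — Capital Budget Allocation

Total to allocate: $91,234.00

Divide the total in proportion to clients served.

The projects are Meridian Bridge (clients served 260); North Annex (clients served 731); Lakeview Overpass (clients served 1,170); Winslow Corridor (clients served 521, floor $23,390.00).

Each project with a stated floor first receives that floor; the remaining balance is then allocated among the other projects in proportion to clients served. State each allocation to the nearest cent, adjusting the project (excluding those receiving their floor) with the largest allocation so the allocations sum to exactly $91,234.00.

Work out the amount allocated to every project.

Meridian Bridge: $8,162.63 | North Annex: $22,949.54 | Lakeview Overpass: $36,731.83 | Winslow Corridor: $23,390.00

Guaranteed amounts: Winslow Corridor $23,390.00. Residual $67,844.00.
Residual split over remaining clients served 2,161: Meridian Bridge 8,162.6284 → $8,162.63; North Annex 22,949.5437 → $22,949.54; Lakeview Overpass 36,731.8279 → $36,731.83.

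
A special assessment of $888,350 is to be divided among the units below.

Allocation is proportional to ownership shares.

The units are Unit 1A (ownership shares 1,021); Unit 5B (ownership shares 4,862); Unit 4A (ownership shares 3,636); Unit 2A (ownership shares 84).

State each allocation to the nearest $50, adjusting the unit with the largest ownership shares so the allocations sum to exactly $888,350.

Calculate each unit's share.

Total ownership shares = 9,603.
Pro-rata amounts: Unit 1A 1,021/9,603 × $888,350 = 94,450.21; Unit 5B 4,862/9,603 × $888,350 = 449,771.71; Unit 4A 3,636/9,603 × $888,350 = 336,357.45; Unit 2A 84/9,603 × $888,350 = 7,770.63.
Rounded to nearest $50: Unit 1A $94,450; Unit 5B $449,750; Unit 4A $336,350; Unit 2A $7,750. Sum = $888,300.
Difference $888,350 − $888,300 = +$50 applied to largest ownership shares (Unit 5B): Unit 5B becomes $449,800.

Unit 1A: $94,450 · Unit 5B: $449,800 · Unit 4A: $336,350 · Unit 2A: $7,750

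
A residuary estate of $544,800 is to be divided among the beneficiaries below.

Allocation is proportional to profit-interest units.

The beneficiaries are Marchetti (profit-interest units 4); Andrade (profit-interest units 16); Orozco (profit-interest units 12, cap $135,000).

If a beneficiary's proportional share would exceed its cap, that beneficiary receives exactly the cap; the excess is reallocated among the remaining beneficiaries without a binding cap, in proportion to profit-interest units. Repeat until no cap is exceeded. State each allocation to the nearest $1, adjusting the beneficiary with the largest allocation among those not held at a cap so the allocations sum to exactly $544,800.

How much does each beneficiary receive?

Marchetti: $81,960 | Andrade: $327,840 | Orozco: $135,000

Profit-interest units total: 32.
Pro-rata shares before constraints: Marchetti 68,100.00; Andrade 272,400.00; Orozco 204,300.00.
Cap binds for Orozco ($135,000); balance $409,800 reallocated over remaining profit-interest units 20.
Shares after redistribution: Marchetti 81,960.00 → $81,960; Andrade 327,840.00 → $327,840.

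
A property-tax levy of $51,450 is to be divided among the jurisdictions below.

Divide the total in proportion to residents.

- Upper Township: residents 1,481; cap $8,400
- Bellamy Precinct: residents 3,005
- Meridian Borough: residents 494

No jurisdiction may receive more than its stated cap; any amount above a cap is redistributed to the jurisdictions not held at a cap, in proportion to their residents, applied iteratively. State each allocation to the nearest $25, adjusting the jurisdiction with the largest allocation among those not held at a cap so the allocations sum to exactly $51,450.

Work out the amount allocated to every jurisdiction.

Sum of residents: 4,980.
Pro-rata shares before constraints: Upper Township 15,300.69; Bellamy Precinct 31,045.63; Meridian Borough 5,103.67.
Capped: Upper Township ($8,400); remaining pool $43,050 reallocated over remaining residents 3,499.
Remaining shares: Bellamy Precinct 36,972.06 → $36,975; Meridian Borough 6,077.94 → $6,075.

Upper Township: $8,400; Bellamy Precinct: $36,975; Meridian Borough: $6,075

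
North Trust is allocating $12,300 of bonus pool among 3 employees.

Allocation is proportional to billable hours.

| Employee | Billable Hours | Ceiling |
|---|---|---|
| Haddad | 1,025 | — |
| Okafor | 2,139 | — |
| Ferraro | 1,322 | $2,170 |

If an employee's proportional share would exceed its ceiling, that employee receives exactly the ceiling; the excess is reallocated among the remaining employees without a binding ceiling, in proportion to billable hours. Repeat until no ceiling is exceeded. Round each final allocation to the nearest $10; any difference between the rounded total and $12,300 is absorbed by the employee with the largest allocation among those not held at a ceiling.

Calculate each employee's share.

Total billable hours = 4,486.
Unconstrained shares: Haddad 2,810.41; Okafor 5,864.85; Ferraro 3,624.74.
Capped: Ferraro ($2,170); balance $10,130 reallocated over remaining billable hours 3,164.
Redistributed shares: Haddad 3,281.68 → $3,280; Okafor 6,848.32 → $6,850.

Haddad: $3,280 · Okafor: $6,850 · Ferraro: $2,170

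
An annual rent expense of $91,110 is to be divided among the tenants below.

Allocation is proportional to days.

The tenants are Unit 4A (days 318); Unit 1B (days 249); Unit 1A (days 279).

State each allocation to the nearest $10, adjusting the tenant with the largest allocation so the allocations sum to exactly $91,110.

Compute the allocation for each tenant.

Unit 4A: $34,240; Unit 1B: $26,820; Unit 1A: $30,050

Sum of days: 846.
Proportional shares: Unit 4A 318/846 × $91,110 = 34,247.02; Unit 1B 249/846 × $91,110 = 26,816.06; Unit 1A 279/846 × $91,110 = 30,046.91.
At nearest $10: Unit 4A $34,250; Unit 1B $26,820; Unit 1A $30,050. Sum = $91,120.
Difference $91,110 − $91,120 = −$10 applied to largest allocation (Unit 4A): Unit 4A becomes $34,240.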